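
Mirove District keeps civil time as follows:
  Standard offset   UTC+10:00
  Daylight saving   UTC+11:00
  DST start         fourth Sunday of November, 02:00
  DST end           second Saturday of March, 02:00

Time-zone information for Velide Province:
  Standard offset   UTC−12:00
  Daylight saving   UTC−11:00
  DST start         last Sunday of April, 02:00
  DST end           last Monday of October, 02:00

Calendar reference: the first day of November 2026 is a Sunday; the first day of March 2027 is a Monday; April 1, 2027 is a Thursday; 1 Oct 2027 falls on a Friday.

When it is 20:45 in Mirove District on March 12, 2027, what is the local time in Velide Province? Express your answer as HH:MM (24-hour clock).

21:45

1 November 2026 is a Sunday, so the first Sunday is November 1 and the fourth is November 22.
1 March 2027 is a Monday, so the first Saturday is March 6 and the second is March 13.
March 12, 2027 falls between 22 November 2026 and 13 March 2027, so daylight saving is in effect and Mirove District is at UTC+11:00.
20:45 Mirove District − 11h = 09:45 UTC.
1 April 2027 is a Thursday, so Sundays fall on 4, 11, 18, 25; the last is April 25.
1 October 2027 is a Friday, so Mondays fall on 4, 11, 18, 25; the last is October 25.
At the standard offset (UTC−12:00), 09:45 UTC − 12h = 21:45 Velide Province standard time (rolling into the previous day, 11 March 2027).
Daylight saving runs 25 April – 25 October; the standard-time date in Velide Province, March 11, 2027, is outside that window, so Velide Province is on standard time at UTC−12:00.
09:45 UTC − 12h = 21:45 Velide Province (rolling into the previous day, 11 March 2027).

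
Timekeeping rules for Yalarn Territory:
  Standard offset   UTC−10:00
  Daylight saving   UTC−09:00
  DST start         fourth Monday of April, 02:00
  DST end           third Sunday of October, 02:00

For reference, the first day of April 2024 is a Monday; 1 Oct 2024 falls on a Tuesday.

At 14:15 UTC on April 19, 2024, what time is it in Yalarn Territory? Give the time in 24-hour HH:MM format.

1 April 2024 is a Monday, so the first Monday is April 1 and the fourth is April 22.
1 October 2024 is a Tuesday, so the first Sunday is October 6 and the third is October 20.
At the standard offset (UTC−10:00), 14:15 UTC − 10h = 04:15 Yalarn Territory standard time.
Daylight saving runs 22 April – 20 October; the standard-time date in Yalarn Territory, April 19, 2024, is outside that window, so Yalarn Territory is on standard time at UTC−10:00.
14:15 UTC − 10h = 04:15 local.

04:15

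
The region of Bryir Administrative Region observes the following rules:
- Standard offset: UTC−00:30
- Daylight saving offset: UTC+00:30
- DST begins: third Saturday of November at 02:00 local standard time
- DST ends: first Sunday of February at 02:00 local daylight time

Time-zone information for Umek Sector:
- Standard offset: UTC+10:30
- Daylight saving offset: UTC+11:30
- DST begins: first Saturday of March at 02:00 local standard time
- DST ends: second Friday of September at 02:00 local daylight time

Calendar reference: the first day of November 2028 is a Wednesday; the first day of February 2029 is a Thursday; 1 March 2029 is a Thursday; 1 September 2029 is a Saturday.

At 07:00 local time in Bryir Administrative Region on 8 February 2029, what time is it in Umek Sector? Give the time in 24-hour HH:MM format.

1 November 2028 is a Wednesday, so the first Saturday is November 4 and the third is November 18.
1 February 2029 is a Thursday, so the first Sunday is February 4.
8 February 2029 does not fall between 18 November 2028 and 4 February 2029, so daylight saving is not in effect and Bryir Administrative Region is at UTC−00:30.
07:00 Bryir Administrative Region + 0h30m = 07:30 UTC.
1 March 2029 is a Thursday, so the first Saturday is March 3.
1 September 2029 is a Saturday, so the first Friday is September 7 and the second is September 14.
At the standard offset (UTC+10:30), 07:30 UTC + 10h30m = 18:00 Umek Sector standard time.
The standard-time date in Umek Sector, 8 February 2029, is outside the daylight-saving period (3 March – 14 September), so Umek Sector is on standard time, UTC+10:30.
07:30 UTC + 10h30m = 18:00 Umek Sector.

18:00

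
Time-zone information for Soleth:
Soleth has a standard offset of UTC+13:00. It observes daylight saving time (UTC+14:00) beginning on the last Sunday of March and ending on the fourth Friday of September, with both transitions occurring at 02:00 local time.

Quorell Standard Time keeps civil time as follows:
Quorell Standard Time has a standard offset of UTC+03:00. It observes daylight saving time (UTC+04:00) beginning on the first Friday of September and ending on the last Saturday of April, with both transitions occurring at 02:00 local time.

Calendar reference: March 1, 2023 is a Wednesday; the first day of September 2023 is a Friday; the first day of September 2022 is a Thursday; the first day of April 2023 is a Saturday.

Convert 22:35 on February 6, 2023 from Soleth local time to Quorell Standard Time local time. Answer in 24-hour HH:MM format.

1 March 2023 is a Wednesday, so Sundays fall on 5, 12, 19, 26; the last is March 26.
1 September 2023 is a Friday, so the first Friday is September 1 and the fourth is September 22.
February 6, 2023 does not fall between 26 March and 22 September, so daylight saving is not in effect and Soleth is at UTC+13:00.
22:35 Soleth − 13h = 09:35 UTC.
1 September 2022 is a Thursday, so the first Friday is September 2.
1 April 2023 is a Saturday, so Saturdays fall on 1, 8, 15, 22, 29; the last is April 29.
At the standard offset (UTC+03:00), 09:35 UTC + 3h = 12:35 Quorell Standard Time standard time.
Daylight saving runs 2 September 2022 – 29 April 2023; the standard-time date in Quorell Standard Time, February 6, 2023, is inside that window, so Quorell Standard Time is at UTC+04:00.
09:35 UTC + 4h = 13:35 Quorell Standard Time.

13:35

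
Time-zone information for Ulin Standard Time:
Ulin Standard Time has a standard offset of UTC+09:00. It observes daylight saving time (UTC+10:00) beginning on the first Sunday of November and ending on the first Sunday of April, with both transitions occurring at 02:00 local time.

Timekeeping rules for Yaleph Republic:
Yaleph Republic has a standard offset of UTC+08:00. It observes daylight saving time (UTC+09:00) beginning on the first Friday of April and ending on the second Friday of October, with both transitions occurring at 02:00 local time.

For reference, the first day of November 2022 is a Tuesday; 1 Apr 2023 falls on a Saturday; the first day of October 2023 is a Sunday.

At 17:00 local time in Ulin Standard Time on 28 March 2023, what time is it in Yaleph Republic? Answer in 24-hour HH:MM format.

15:00

1 November 2022 is a Tuesday, so the first Sunday is November 6.
1 April 2023 is a Saturday, so the first Sunday is April 2.
Daylight saving runs 6 November 2022 – 2 April 2023; 28 March 2023 is inside that window, so Ulin Standard Time is at UTC+10:00.
17:00 Ulin Standard Time − 10h = 07:00 UTC.
1 April 2023 is a Saturday, so the first Friday is April 7.
1 October 2023 is a Sunday, so the first Friday is October 6 and the second is October 13.
At the standard offset (UTC+08:00), 07:00 UTC + 8h = 15:00 Yaleph Republic standard time.
Daylight saving runs 7 April – 13 October; the standard-time date in Yaleph Republic, 28 March 2023, is outside that window, so Yaleph Republic is on standard time at UTC+08:00.
07:00 UTC + 8h = 15:00 Yaleph Republic.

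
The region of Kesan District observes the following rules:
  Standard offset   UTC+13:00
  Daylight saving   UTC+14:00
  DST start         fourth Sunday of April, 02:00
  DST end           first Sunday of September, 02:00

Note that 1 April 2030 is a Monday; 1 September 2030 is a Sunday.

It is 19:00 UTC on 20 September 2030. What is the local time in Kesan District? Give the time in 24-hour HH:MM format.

1 April 2030 is a Monday, so the first Sunday is April 7 and the fourth is April 28.
1 September 2030 is a Sunday, so the first Sunday is September 1.
At the standard offset (UTC+13:00), 19:00 UTC + 13h = 08:00 Kesan District standard time (rolling into the next day, 21 September 2030).
The standard-time date in Kesan District, 21 September 2030, is outside the daylight-saving period (28 April – 1 September), so Kesan District is on standard time, UTC+13:00.
19:00 UTC + 13h = 08:00 local (rolling into the next day, 21 September 2030).

08:00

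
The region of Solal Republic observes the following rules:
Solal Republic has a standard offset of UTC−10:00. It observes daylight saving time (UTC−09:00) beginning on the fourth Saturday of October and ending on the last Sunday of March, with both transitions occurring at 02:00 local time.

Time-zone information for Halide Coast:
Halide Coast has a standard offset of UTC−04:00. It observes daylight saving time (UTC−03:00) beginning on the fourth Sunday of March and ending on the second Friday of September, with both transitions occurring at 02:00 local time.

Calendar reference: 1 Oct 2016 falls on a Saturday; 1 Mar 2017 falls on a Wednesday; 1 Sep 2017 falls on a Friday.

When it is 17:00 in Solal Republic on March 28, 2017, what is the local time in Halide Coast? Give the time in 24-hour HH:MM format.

00:00

1 October 2016 is a Saturday, so the first Saturday is October 1 and the fourth is October 22.
1 March 2017 is a Wednesday, so Sundays fall on 5, 12, 19, 26; the last is March 26.
March 28, 2017 is outside the daylight-saving period (22 October 2016 – 26 March 2017), so Solal Republic is on standard time, UTC−10:00.
17:00 Solal Republic + 10h = 03:00 UTC (rolling into the next day, 29 March 2017).
1 March 2017 is a Wednesday, so the first Sunday is March 5 and the fourth is March 26.
1 September 2017 is a Friday, so the first Friday is September 1 and the second is September 8.
At the standard offset (UTC−04:00), 03:00 UTC − 4h = 23:00 Halide Coast standard time (rolling into the previous day, 28 March 2017).
The standard-time date in Halide Coast, March 28, 2017, falls between 26 March and 8 September, so daylight saving is in effect and Halide Coast is at UTC−03:00.
03:00 UTC − 3h = 00:00 Halide Coast.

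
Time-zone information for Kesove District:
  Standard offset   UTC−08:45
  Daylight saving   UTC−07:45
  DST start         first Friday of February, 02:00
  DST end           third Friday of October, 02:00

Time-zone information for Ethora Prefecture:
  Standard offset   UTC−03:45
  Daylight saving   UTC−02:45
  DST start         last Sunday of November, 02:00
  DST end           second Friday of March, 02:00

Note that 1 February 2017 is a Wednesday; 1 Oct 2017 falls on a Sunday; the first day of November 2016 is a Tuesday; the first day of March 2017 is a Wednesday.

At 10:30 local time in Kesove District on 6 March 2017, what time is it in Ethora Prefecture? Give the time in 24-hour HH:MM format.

15:30

1 February 2017 is a Wednesday, so the first Friday is February 3.
1 October 2017 is a Sunday, so the first Friday is October 6 and the third is October 20.
6 March 2017 falls between 3 February and 20 October, so daylight saving is in effect and Kesove District is at UTC−07:45.
10:30 Kesove District + 7h45m = 18:15 UTC.
1 November 2016 is a Tuesday, so Sundays fall on 6, 13, 20, 27; the last is November 27.
1 March 2017 is a Wednesday, so the first Friday is March 3 and the second is March 10.
At the standard offset (UTC−03:45), 18:15 UTC − 3h45m = 14:30 Ethora Prefecture standard time.
The standard-time date in Ethora Prefecture, 6 March 2017, lies within the daylight-saving period (27 November 2016 – 10 March 2017), so Ethora Prefecture is on daylight time, UTC−02:45.
18:15 UTC − 2h45m = 15:30 Ethora Prefecture.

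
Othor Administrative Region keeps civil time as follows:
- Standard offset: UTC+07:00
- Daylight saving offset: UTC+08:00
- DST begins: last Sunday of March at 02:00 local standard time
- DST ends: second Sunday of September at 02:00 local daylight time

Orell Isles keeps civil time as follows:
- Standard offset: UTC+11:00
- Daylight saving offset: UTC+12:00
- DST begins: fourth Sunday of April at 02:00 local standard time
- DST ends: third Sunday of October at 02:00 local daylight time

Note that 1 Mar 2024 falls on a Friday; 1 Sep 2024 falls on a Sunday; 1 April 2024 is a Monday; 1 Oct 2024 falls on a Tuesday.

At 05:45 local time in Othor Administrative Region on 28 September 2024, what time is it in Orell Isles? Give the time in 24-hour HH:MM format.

10:45

1 March 2024 is a Friday, so Sundays fall on 3, 10, 17, 24, 31; the last is March 31.
1 September 2024 is a Sunday, so the first Sunday is September 1 and the second is September 8.
28 September 2024 does not fall between 31 March and 8 September, so daylight saving is not in effect and Othor Administrative Region is at UTC+07:00.
05:45 Othor Administrative Region − 7h = 22:45 UTC (rolling into the previous day, 27 September 2024).
1 April 2024 is a Monday, so the first Sunday is April 7 and the fourth is April 28.
1 October 2024 is a Tuesday, so the first Sunday is October 6 and the third is October 20.
At the standard offset (UTC+11:00), 22:45 UTC + 11h = 09:45 Orell Isles standard time (rolling into the next day, 28 September 2024).
The standard-time date in Orell Isles, 28 September 2024, lies within the daylight-saving period (28 April – 20 October), so Orell Isles is on daylight time, UTC+12:00.
22:45 UTC + 12h = 10:45 Orell Isles (rolling into the next day, 28 September 2024).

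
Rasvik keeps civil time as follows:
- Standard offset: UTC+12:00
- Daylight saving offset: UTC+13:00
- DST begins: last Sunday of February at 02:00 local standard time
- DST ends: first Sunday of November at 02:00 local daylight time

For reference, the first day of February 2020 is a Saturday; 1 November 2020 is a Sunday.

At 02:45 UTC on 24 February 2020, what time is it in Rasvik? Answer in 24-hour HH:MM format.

1 February 2020 is a Saturday, so Sundays fall on 2, 9, 16, 23; the last is February 23.
1 November 2020 is a Sunday, so the first Sunday is November 1.
At the standard offset (UTC+12:00), 02:45 UTC + 12h = 14:45 Rasvik standard time.
Daylight saving runs 23 February – 1 November; the standard-time date in Rasvik, 24 February 2020, is inside that window, so Rasvik is at UTC+13:00.
02:45 UTC + 13h = 15:45 local.

15:45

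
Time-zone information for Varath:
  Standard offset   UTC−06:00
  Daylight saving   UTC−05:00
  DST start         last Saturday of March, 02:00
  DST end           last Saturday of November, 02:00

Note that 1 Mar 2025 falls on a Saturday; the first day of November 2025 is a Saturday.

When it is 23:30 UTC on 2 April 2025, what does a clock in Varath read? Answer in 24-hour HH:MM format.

18:30

1 March 2025 is a Saturday, so Saturdays fall on 1, 8, 15, 22, 29; the last is March 29.
1 November 2025 is a Saturday, so Saturdays fall on 1, 8, 15, 22, 29; the last is November 29.
At the standard offset (UTC−06:00), 23:30 UTC − 6h = 17:30 Varath standard time.
Daylight saving runs 29 March – 29 November; the standard-time date in Varath, 2 April 2025, is inside that window, so Varath is at UTC−05:00.
23:30 UTC − 5h = 18:30 local.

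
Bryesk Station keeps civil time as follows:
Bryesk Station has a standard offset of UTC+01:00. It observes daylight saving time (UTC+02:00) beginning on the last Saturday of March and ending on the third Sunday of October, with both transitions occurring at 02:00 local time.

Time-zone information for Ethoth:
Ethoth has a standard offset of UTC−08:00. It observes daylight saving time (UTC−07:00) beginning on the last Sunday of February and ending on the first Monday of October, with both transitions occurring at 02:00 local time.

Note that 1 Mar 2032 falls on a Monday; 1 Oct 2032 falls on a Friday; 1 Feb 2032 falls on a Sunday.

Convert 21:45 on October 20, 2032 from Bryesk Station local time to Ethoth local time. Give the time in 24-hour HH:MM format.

12:45

1 March 2032 is a Monday, so Saturdays fall on 6, 13, 20, 27; the last is March 27.
1 October 2032 is a Friday, so the first Sunday is October 3 and the third is October 17.
October 20, 2032 is outside the daylight-saving period (27 March – 17 October), so Bryesk Station is on standard time, UTC+01:00.
21:45 Bryesk Station − 1h = 20:45 UTC.
1 February 2032 is a Sunday, so Sundays fall on 1, 8, 15, 22, 29; the last is February 29.
1 October 2032 is a Friday, so the first Monday is October 4.
At the standard offset (UTC−08:00), 20:45 UTC − 8h = 12:45 Ethoth standard time.
Daylight saving runs 29 February – 4 October; the standard-time date in Ethoth, October 20, 2032, is outside that window, so Ethoth is on standard time at UTC−08:00.
20:45 UTC − 8h = 12:45 Ethoth.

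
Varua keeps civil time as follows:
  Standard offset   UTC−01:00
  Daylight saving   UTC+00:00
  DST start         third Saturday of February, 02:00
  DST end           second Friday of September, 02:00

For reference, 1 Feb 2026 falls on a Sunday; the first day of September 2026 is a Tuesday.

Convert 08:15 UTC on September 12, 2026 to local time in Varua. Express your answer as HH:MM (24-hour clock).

1 February 2026 is a Sunday, so the first Saturday is February 7 and the third is February 21.
1 September 2026 is a Tuesday, so the first Friday is September 4 and the second is September 11.
At the standard offset (UTC−01:00), 08:15 UTC − 1h = 07:15 Varua standard time.
The standard-time date in Varua, September 12, 2026, does not fall between 21 February and 11 September, so daylight saving is not in effect and Varua is at UTC−01:00.
08:15 UTC − 1h = 07:15 local.

07:15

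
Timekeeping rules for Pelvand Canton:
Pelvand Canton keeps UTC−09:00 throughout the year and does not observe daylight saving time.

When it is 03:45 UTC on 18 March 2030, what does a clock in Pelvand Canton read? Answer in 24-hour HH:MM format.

18:45

Pelvand Canton has no daylight saving, so its offset is UTC−09:00 year-round.
03:45 UTC − 9h = 18:45 local (rolling into the previous day, 17 March 2030).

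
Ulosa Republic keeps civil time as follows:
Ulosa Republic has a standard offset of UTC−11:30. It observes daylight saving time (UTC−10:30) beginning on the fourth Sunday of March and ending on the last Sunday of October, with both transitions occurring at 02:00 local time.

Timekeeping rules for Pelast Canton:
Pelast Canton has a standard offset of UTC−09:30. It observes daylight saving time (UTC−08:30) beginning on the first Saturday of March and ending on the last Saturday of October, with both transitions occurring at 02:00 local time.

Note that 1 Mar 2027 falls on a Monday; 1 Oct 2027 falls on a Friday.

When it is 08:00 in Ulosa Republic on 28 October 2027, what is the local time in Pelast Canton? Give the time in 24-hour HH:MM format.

10:00

1 March 2027 is a Monday, so the first Sunday is March 7 and the fourth is March 28.
1 October 2027 is a Friday, so Sundays fall on 3, 10, 17, 24, 31; the last is October 31.
28 October 2027 lies within the daylight-saving period (28 March – 31 October), so Ulosa Republic is on daylight time, UTC−10:30.
08:00 Ulosa Republic + 10h30m = 18:30 UTC.
1 March 2027 is a Monday, so the first Saturday is March 6.
1 October 2027 is a Friday, so Saturdays fall on 2, 9, 16, 23, 30; the last is October 30.
At the standard offset (UTC−09:30), 18:30 UTC − 9h30m = 09:00 Pelast Canton standard time.
The standard-time date in Pelast Canton, 28 October 2027, falls between 6 March and 30 October, so daylight saving is in effect and Pelast Canton is at UTC−08:30.
18:30 UTC − 8h30m = 10:00 Pelast Canton.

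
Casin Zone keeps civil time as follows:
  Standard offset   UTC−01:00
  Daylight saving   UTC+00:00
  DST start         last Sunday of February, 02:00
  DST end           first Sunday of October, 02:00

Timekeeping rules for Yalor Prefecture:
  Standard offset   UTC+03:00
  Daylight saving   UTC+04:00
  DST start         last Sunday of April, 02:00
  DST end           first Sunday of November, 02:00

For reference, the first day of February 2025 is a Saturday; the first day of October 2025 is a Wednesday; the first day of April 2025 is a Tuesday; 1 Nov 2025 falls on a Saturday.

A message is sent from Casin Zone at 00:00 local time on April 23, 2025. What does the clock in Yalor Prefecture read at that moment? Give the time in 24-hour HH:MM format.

1 February 2025 is a Saturday, so Sundays fall on 2, 9, 16, 23; the last is February 23.
1 October 2025 is a Wednesday, so the first Sunday is October 5.
April 23, 2025 falls between 23 February and 5 October, so daylight saving is in effect and Casin Zone is at UTC+00:00.
00:00 Casin Zone − 0h = 00:00 UTC.
1 April 2025 is a Tuesday, so Sundays fall on 6, 13, 20, 27; the last is April 27.
1 November 2025 is a Saturday, so the first Sunday is November 2.
At the standard offset (UTC+03:00), 00:00 UTC + 3h = 03:00 Yalor Prefecture standard time.
The standard-time date in Yalor Prefecture, April 23, 2025, does not fall between 27 April and 2 November, so daylight saving is not in effect and Yalor Prefecture is at UTC+03:00.
00:00 UTC + 3h = 03:00 Yalor Prefecture.

03:00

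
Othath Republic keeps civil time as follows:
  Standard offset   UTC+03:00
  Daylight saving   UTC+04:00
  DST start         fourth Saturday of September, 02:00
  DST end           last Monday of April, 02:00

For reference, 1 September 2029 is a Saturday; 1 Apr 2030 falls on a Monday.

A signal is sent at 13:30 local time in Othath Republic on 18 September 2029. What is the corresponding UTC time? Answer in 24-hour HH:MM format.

10:30

1 September 2029 is a Saturday, so the first Saturday is September 1 and the fourth is September 22.
1 April 2030 is a Monday, so Mondays fall on 1, 8, 15, 22, 29; the last is April 29.
Daylight saving runs 22 September 2029 – 29 April 2030; 18 September 2029 is outside that window, so Othath Republic is on standard time at UTC+03:00.
13:30 local − 3h = 10:30 UTC.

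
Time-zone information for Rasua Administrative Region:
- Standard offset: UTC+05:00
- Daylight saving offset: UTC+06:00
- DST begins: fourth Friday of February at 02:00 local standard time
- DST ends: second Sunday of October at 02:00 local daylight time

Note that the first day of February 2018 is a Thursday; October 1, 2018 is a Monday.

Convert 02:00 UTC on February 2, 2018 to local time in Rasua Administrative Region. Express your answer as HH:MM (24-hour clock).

1 February 2018 is a Thursday, so the first Friday is February 2 and the fourth is February 23.
1 October 2018 is a Monday, so the first Sunday is October 7 and the second is October 14.
At the standard offset (UTC+05:00), 02:00 UTC + 5h = 07:00 Rasua Administrative Region standard time.
The standard-time date in Rasua Administrative Region, February 2, 2018, is outside the daylight-saving period (23 February – 14 October), so Rasua Administrative Region is on standard time, UTC+05:00.
02:00 UTC + 5h = 07:00 local.

07:00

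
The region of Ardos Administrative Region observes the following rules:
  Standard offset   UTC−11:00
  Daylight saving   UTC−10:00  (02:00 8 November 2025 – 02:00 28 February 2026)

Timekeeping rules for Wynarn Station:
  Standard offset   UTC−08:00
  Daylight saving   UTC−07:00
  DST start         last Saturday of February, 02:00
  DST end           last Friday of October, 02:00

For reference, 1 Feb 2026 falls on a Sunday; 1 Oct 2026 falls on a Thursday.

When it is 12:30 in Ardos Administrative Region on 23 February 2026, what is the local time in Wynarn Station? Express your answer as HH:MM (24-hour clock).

23 February 2026 lies within the daylight-saving period (8 November 2025 – 28 February 2026), so Ardos Administrative Region is on daylight time, UTC−10:00.
12:30 Ardos Administrative Region + 10h = 22:30 UTC.
1 February 2026 is a Sunday, so Saturdays fall on 7, 14, 21, 28; the last is February 28.
1 October 2026 is a Thursday, so Fridays fall on 2, 9, 16, 23, 30; the last is October 30.
At the standard offset (UTC−08:00), 22:30 UTC − 8h = 14:30 Wynarn Station standard time.
Daylight saving runs 28 February – 30 October; the standard-time date in Wynarn Station, 23 February 2026, is outside that window, so Wynarn Station is on standard time at UTC−08:00.
22:30 UTC − 8h = 14:30 Wynarn Station.

14:30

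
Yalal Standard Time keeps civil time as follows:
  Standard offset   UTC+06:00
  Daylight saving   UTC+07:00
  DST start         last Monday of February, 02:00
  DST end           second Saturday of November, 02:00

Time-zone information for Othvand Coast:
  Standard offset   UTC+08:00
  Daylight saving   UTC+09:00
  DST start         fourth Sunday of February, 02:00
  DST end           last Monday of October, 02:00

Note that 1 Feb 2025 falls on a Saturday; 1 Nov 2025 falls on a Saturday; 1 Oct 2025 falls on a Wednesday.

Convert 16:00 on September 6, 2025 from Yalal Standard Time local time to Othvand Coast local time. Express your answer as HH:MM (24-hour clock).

1 February 2025 is a Saturday, so Mondays fall on 3, 10, 17, 24; the last is February 24.
1 November 2025 is a Saturday, so the first Saturday is November 1 and the second is November 8.
September 6, 2025 falls between 24 February and 8 November, so daylight saving is in effect and Yalal Standard Time is at UTC+07:00.
16:00 Yalal Standard Time − 7h = 09:00 UTC.
1 February 2025 is a Saturday, so the first Sunday is February 2 and the fourth is February 23.
1 October 2025 is a Wednesday, so Mondays fall on 6, 13, 20, 27; the last is October 27.
At the standard offset (UTC+08:00), 09:00 UTC + 8h = 17:00 Othvand Coast standard time.
Daylight saving runs 23 February – 27 October; the standard-time date in Othvand Coast, September 6, 2025, is inside that window, so Othvand Coast is at UTC+09:00.
09:00 UTC + 9h = 18:00 Othvand Coast.

18:00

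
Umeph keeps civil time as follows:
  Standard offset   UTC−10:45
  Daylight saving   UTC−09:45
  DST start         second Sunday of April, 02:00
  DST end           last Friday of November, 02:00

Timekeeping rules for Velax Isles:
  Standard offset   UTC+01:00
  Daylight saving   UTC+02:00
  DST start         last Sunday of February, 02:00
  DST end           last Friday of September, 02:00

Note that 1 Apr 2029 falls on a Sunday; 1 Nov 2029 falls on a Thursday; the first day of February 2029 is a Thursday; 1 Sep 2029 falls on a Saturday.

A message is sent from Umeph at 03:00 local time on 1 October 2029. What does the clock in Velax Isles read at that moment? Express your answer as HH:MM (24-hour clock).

1 April 2029 is a Sunday, so the first Sunday is April 1 and the second is April 8.
1 November 2029 is a Thursday, so Fridays fall on 2, 9, 16, 23, 30; the last is November 30.
1 October 2029 lies within the daylight-saving period (8 April – 30 November), so Umeph is on daylight time, UTC−09:45.
03:00 Umeph + 9h45m = 12:45 UTC.
1 February 2029 is a Thursday, so Sundays fall on 4, 11, 18, 25; the last is February 25.
1 September 2029 is a Saturday, so Fridays fall on 7, 14, 21, 28; the last is September 28.
At the standard offset (UTC+01:00), 12:45 UTC + 1h = 13:45 Velax Isles standard time.
Daylight saving runs 25 February – 28 September; the standard-time date in Velax Isles, 1 October 2029, is outside that window, so Velax Isles is on standard time at UTC+01:00.
12:45 UTC + 1h = 13:45 Velax Isles.

13:45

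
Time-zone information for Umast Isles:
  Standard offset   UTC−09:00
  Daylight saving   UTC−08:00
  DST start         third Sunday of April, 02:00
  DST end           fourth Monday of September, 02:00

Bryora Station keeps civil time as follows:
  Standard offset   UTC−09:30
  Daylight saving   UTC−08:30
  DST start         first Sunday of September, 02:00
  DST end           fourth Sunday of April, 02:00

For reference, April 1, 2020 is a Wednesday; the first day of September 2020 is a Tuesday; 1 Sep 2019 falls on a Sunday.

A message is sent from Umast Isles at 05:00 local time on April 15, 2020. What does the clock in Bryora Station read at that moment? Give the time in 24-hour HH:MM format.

1 April 2020 is a Wednesday, so the first Sunday is April 5 and the third is April 19.
1 September 2020 is a Tuesday, so the first Monday is September 7 and the fourth is September 28.
April 15, 2020 does not fall between 19 April and 28 September, so daylight saving is not in effect and Umast Isles is at UTC−09:00.
05:00 Umast Isles + 9h = 14:00 UTC.
1 September 2019 is a Sunday, so the first Sunday is September 1.
1 April 2020 is a Wednesday, so the first Sunday is April 5 and the fourth is April 26.
At the standard offset (UTC−09:30), 14:00 UTC − 9h30m = 04:30 Bryora Station standard time.
The standard-time date in Bryora Station, April 15, 2020, lies within the daylight-saving period (1 September 2019 – 26 April 2020), so Bryora Station is on daylight time, UTC−08:30.
14:00 UTC − 8h30m = 05:30 Bryora Station.

05:30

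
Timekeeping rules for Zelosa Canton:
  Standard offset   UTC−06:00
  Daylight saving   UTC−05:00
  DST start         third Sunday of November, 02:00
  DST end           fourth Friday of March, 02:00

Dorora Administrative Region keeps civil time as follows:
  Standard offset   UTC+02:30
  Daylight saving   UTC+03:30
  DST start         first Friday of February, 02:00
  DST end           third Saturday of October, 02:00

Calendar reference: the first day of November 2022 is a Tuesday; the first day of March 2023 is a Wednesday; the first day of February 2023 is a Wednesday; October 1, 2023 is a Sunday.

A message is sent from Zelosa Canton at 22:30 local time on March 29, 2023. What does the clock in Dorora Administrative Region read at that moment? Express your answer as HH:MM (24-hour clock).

08:00

1 November 2022 is a Tuesday, so the first Sunday is November 6 and the third is November 20.
1 March 2023 is a Wednesday, so the first Friday is March 3 and the fourth is March 24.
March 29, 2023 is outside the daylight-saving period (20 November 2022 – 24 March 2023), so Zelosa Canton is on standard time, UTC−06:00.
22:30 Zelosa Canton + 6h = 04:30 UTC (rolling into the next day, 30 March 2023).
1 February 2023 is a Wednesday, so the first Friday is February 3.
1 October 2023 is a Sunday, so the first Saturday is October 7 and the third is October 21.
At the standard offset (UTC+02:30), 04:30 UTC + 2h30m = 07:00 Dorora Administrative Region standard time.
The standard-time date in Dorora Administrative Region, March 30, 2023, falls between 3 February and 21 October, so daylight saving is in effect and Dorora Administrative Region is at UTC+03:30.
04:30 UTC + 3h30m = 08:00 Dorora Administrative Region.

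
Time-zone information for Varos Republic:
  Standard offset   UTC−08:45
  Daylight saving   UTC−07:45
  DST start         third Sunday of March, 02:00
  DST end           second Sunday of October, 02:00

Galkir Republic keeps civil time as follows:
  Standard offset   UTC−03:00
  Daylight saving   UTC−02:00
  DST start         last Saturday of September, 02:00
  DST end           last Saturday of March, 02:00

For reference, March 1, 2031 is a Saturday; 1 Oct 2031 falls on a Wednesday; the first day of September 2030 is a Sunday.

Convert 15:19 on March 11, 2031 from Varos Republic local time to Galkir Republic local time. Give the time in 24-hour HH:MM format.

22:04

1 March 2031 is a Saturday, so the first Sunday is March 2 and the third is March 16.
1 October 2031 is a Wednesday, so the first Sunday is October 5 and the second is October 12.
March 11, 2031 does not fall between 16 March and 12 October, so daylight saving is not in effect and Varos Republic is at UTC−08:45.
15:19 Varos Republic + 8h45m = 00:04 UTC (rolling into the next day, 12 March 2031).
1 September 2030 is a Sunday, so Saturdays fall on 7, 14, 21, 28; the last is September 28.
1 March 2031 is a Saturday, so Saturdays fall on 1, 8, 15, 22, 29; the last is March 29.
At the standard offset (UTC−03:00), 00:04 UTC − 3h = 21:04 Galkir Republic standard time (rolling into the previous day, 11 March 2031).
Daylight saving runs 28 September 2030 – 29 March 2031; the standard-time date in Galkir Republic, March 11, 2031, is inside that window, so Galkir Republic is at UTC−02:00.
00:04 UTC − 2h = 22:04 Galkir Republic (rolling into the previous day, 11 March 2031).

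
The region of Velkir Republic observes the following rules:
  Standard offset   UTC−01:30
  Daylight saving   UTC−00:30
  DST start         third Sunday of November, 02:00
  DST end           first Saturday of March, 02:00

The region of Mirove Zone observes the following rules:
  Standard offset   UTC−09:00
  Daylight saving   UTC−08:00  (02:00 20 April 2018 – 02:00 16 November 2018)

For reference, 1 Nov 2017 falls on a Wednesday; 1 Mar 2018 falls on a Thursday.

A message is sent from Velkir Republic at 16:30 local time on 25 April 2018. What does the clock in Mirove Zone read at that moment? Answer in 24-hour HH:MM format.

10:00

1 November 2017 is a Wednesday, so the first Sunday is November 5 and the third is November 19.
1 March 2018 is a Thursday, so the first Saturday is March 3.
25 April 2018 is outside the daylight-saving period (19 November 2017 – 3 March 2018), so Velkir Republic is on standard time, UTC−01:30.
16:30 Velkir Republic + 1h30m = 18:00 UTC.
At the standard offset (UTC−09:00), 18:00 UTC − 9h = 09:00 Mirove Zone standard time.
The standard-time date in Mirove Zone, 25 April 2018, falls between 20 April and 16 November, so daylight saving is in effect and Mirove Zone is at UTC−08:00.
18:00 UTC − 8h = 10:00 Mirove Zone.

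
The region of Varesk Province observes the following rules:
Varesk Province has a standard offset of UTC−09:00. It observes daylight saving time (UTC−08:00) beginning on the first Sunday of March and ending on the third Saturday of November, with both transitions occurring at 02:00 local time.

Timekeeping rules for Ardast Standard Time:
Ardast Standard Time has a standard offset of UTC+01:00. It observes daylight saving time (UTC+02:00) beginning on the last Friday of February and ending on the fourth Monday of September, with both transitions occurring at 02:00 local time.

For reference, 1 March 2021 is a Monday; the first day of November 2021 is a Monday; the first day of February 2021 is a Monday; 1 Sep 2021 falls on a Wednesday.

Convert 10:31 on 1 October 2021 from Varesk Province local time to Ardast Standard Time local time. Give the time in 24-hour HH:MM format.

19:31

1 March 2021 is a Monday, so the first Sunday is March 7.
1 November 2021 is a Monday, so the first Saturday is November 6 and the third is November 20.
1 October 2021 falls between 7 March and 20 November, so daylight saving is in effect and Varesk Province is at UTC−08:00.
10:31 Varesk Province + 8h = 18:31 UTC.
1 February 2021 is a Monday, so Fridays fall on 5, 12, 19, 26; the last is February 26.
1 September 2021 is a Wednesday, so the first Monday is September 6 and the fourth is September 27.
At the standard offset (UTC+01:00), 18:31 UTC + 1h = 19:31 Ardast Standard Time standard time.
Daylight saving runs 26 February – 27 September; the standard-time date in Ardast Standard Time, 1 October 2021, is outside that window, so Ardast Standard Time is on standard time at UTC+01:00.
18:31 UTC + 1h = 19:31 Ardast Standard Time.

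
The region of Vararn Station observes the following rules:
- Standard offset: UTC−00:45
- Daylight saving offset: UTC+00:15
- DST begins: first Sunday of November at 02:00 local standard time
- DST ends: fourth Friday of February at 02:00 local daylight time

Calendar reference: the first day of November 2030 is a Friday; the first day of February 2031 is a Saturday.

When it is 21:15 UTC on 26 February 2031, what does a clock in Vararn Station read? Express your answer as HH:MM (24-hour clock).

1 November 2030 is a Friday, so the first Sunday is November 3.
1 February 2031 is a Saturday, so the first Friday is February 7 and the fourth is February 28.
At the standard offset (UTC−00:45), 21:15 UTC − 0h45m = 20:30 Vararn Station standard time.
The standard-time date in Vararn Station, 26 February 2031, lies within the daylight-saving period (3 November 2030 – 28 February 2031), so Vararn Station is on daylight time, UTC+00:15.
21:15 UTC + 0h15m = 21:30 local.

21:30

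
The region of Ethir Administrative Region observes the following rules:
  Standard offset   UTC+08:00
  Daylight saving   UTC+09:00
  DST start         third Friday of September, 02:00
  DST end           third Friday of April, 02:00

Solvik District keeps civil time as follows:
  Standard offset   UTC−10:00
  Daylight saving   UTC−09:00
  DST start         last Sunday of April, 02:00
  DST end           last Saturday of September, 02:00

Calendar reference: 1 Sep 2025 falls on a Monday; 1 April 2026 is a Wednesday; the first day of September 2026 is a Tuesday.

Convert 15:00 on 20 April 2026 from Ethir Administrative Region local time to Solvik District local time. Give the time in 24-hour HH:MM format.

1 September 2025 is a Monday, so the first Friday is September 5 and the third is September 19.
1 April 2026 is a Wednesday, so the first Friday is April 3 and the third is April 17.
Daylight saving runs 19 September 2025 – 17 April 2026; 20 April 2026 is outside that window, so Ethir Administrative Region is on standard time at UTC+08:00.
15:00 Ethir Administrative Region − 8h = 07:00 UTC.
1 April 2026 is a Wednesday, so Sundays fall on 5, 12, 19, 26; the last is April 26.
1 September 2026 is a Tuesday, so Saturdays fall on 5, 12, 19, 26; the last is September 26.
At the standard offset (UTC−10:00), 07:00 UTC − 10h = 21:00 Solvik District standard time (rolling into the previous day, 19 April 2026).
The standard-time date in Solvik District, 19 April 2026, does not fall between 26 April and 26 September, so daylight saving is not in effect and Solvik District is at UTC−10:00.
07:00 UTC − 10h = 21:00 Solvik District (rolling into the previous day, 19 April 2026).

21:00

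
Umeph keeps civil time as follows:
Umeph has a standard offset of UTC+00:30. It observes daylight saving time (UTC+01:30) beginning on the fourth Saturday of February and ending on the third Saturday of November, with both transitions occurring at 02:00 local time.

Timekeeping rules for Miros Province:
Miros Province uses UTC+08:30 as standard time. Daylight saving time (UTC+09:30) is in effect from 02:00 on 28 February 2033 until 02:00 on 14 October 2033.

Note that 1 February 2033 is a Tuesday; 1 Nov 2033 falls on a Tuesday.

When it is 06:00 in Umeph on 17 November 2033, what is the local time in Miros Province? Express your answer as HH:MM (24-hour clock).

13:00

1 February 2033 is a Tuesday, so the first Saturday is February 5 and the fourth is February 26.
1 November 2033 is a Tuesday, so the first Saturday is November 5 and the third is November 19.
17 November 2033 lies within the daylight-saving period (26 February – 19 November), so Umeph is on daylight time, UTC+01:30.
06:00 Umeph − 1h30m = 04:30 UTC.
At the standard offset (UTC+08:30), 04:30 UTC + 8h30m = 13:00 Miros Province standard time.
The standard-time date in Miros Province, 17 November 2033, is outside the daylight-saving period (28 February – 14 October), so Miros Province is on standard time, UTC+08:30.
04:30 UTC + 8h30m = 13:00 Miros Province.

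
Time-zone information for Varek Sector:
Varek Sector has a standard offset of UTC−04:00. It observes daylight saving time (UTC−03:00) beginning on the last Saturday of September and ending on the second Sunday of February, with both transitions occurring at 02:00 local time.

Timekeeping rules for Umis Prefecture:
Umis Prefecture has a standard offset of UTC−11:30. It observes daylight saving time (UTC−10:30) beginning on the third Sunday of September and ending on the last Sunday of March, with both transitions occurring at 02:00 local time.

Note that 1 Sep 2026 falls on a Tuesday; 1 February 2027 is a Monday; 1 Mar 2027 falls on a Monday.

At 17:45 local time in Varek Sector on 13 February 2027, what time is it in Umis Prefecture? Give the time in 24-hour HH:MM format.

1 September 2026 is a Tuesday, so Saturdays fall on 5, 12, 19, 26; the last is September 26.
1 February 2027 is a Monday, so the first Sunday is February 7 and the second is February 14.
13 February 2027 lies within the daylight-saving period (26 September 2026 – 14 February 2027), so Varek Sector is on daylight time, UTC−03:00.
17:45 Varek Sector + 3h = 20:45 UTC.
1 September 2026 is a Tuesday, so the first Sunday is September 6 and the third is September 20.
1 March 2027 is a Monday, so Sundays fall on 7, 14, 21, 28; the last is March 28.
At the standard offset (UTC−11:30), 20:45 UTC − 11h30m = 09:15 Umis Prefecture standard time.
The standard-time date in Umis Prefecture, 13 February 2027, lies within the daylight-saving period (20 September 2026 – 28 March 2027), so Umis Prefecture is on daylight time, UTC−10:30.
20:45 UTC − 10h30m = 10:15 Umis Prefecture.

10:15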